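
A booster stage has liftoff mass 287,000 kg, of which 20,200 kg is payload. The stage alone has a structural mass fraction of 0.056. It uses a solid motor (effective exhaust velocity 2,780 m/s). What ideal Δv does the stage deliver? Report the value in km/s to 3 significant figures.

Stage wet mass = m₀ − payload = 287,000 − 20,200 = 266,800 kg.
Stage dry mass = ε × stage wet mass = 0.056 × 266,800 = 14,940.8 kg.
Burnout mass m_f = stage dry + payload = 14,940.8 + 20,200 = 35,140.8 kg.
By the Tsiolkovsky rocket equation, Δv = v_e · ln(287,000/35,140.8) = 2780.0 × ln(8.167) = 2780.0 × 2.1001 ≈ 5838 m/s.

Δv ≈ 5.84 km/s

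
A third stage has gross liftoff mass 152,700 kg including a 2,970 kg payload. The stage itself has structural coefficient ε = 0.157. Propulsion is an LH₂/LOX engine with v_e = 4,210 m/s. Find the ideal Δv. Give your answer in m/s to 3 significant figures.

Stage wet mass = m₀ − payload = 152,700 − 2,970 = 149,730 kg.
Stage dry mass = ε × stage wet mass = 0.157 × 149,730 = 23,507.6 kg.
Burnout mass m_f = stage dry + payload = 23,507.6 + 2,970 = 26,477.6 kg.
Using Δv = v_e ln(m₀/m_f): Δv = v_e · ln(152,700/26,477.6) = 4210.0 × ln(5.767) = 4210.0 × 1.7522 ≈ 7377 m/s.

Δv ≈ 7380 m/s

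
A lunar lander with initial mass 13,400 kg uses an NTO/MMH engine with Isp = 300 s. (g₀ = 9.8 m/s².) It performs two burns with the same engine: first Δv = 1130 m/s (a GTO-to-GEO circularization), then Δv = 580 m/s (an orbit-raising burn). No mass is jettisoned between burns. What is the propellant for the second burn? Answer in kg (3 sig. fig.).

v_e = Isp · g₀ = 300 × 9.8 = 2940.0 m/s.
After the first burn: m = 13400 × exp(−1130/2940.0) = 13400 × 0.68089 = 9,123.93 kg.
After the second burn: m = 9,123.93 × exp(−580/2940.0) = 9,123.93 × 0.82096 = 7,490.38 kg.
Second-burn propellant = 9,123.93 − 7,490.38 = 1,633.55 kg.

propellant for the second burn ≈ 1630 kg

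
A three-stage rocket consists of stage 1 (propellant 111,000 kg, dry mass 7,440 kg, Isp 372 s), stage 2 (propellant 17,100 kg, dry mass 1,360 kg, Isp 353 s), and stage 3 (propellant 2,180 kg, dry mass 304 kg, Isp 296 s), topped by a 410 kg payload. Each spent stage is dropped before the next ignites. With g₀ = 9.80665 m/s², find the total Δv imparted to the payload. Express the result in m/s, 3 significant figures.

Ignition mass of stage 1 = 111,000+7,440 + 17,100+1,360 + 2,180+304 + 410 = 139,794 kg.
Stage 1: m₀ = 139,794 kg, m_f = 139,794 − 111,000 = 28,794 kg; Δv = 372×9.80665×ln(4.855) = 3648.1×1.5800 ≈ 5764 m/s.
Stage 2: m₀ = 21,354 kg, m_f = 21,354 − 17,100 = 4,254 kg; Δv = 353×9.80665×ln(5.02) = 3461.7×1.6134 ≈ 5585 m/s.
Stage 3: m₀ = 2,894 kg, m_f = 2,894 − 2,180 = 714 kg; Δv = 296×9.80665×ln(4.053) = 2902.8×1.3995 ≈ 4062 m/s.
Total Δv = 5764 + 5585 + 4062 = 15411 m/s.

Δv ≈ 15400 m/s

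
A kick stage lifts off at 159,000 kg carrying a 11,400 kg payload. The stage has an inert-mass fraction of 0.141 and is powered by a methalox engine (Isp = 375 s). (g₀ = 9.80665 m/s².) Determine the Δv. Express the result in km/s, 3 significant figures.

Δv ≈ 5.87 km/s

Stage wet mass = m₀ − payload = 159,000 − 11,400 = 147,600 kg.
Stage dry mass = ε × stage wet mass = 0.141 × 147,600 = 20,811.6 kg.
Burnout mass m_f = stage dry + payload = 20,811.6 + 11,400 = 32,211.6 kg.
v_e = Isp · g₀ = 375 × 9.80665 = 3677.5 m/s.
Δv = v_e · ln(159,000/32,211.6) = 3677.5 × ln(4.936) = 3677.5 × 1.5966 ≈ 5871 m/s.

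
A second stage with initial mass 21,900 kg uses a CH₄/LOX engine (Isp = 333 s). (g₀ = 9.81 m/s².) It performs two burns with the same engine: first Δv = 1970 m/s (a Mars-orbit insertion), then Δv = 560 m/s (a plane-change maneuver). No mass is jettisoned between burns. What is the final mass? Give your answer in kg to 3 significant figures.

final mass ≈ 10100 kg

v_e = Isp · g₀ = 333 × 9.81 = 3266.7 m/s.
After the first burn: m = 21900 × exp(−1970/3266.7) = 21900 × 0.54714 = 11,982.4 kg.
After the second burn: m = 11,982.4 × exp(−560/3266.7) = 11,982.4 × 0.84246 = 10,094.7 kg.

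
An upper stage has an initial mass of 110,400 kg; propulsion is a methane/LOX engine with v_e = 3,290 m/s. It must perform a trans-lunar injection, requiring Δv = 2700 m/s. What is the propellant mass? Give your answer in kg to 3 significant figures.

propellant mass ≈ 61800 kg

m₀/m_f = exp(Δv / v_e) = exp(2700 / 3290.0) = exp(0.8207) = 2.2720.
m_f = 110,400 / 2.2720 = 48,591.5 kg, so propellant = m₀ − m_f = 110,400 − 48,591.5 = 61,808.5 kg.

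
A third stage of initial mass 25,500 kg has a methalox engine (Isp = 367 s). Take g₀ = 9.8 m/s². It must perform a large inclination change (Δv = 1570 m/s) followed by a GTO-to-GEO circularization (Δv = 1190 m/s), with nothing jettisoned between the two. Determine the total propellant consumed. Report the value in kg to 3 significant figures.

v_e = Isp · g₀ = 367 × 9.8 = 3596.6 m/s.
After the first burn: m = 25500 × exp(−1570/3596.6) = 25500 × 0.64628 = 16,480.1 kg.
After the second burn: m = 16,480.1 × exp(−1190/3596.6) = 16,480.1 × 0.71830 = 11,837.7 kg.
Total propellant = m₀ − m_final = 25500 − 11,837.7 = 13,662.3 kg.

total propellant consumed ≈ 13700 kg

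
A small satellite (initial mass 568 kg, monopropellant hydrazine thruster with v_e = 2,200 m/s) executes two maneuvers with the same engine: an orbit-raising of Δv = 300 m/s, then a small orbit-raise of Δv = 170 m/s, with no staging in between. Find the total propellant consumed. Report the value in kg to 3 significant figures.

total propellant consumed ≈ 109 kg

After the first burn: m = 568 × exp(−300/2200.0) = 568 × 0.87253 = 495.597 kg.
After the second burn: m = 495.597 × exp(−170/2200.0) = 495.597 × 0.92564 = 458.744 kg.
Total propellant = m₀ − m_final = 568 − 458.744 = 109.256 kg.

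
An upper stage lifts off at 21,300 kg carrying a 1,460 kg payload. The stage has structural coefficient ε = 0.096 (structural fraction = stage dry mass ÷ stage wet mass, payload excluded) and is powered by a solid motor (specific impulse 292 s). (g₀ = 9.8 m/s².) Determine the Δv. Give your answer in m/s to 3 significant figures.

Δv ≈ 5280 m/s

Stage wet mass = m₀ − payload = 21,300 − 1,460 = 19,840 kg.
Stage dry mass = ε × stage wet mass = 0.096 × 19,840 = 1,904.64 kg.
Burnout mass m_f = stage dry + payload = 1,904.64 + 1,460 = 3,364.64 kg.
v_e = Isp · g₀ = 292 × 9.8 = 2861.6 m/s.
Δv = v_e · ln(21,300/3,364.64) = 2861.6 × ln(6.331) = 2861.6 × 1.8454 ≈ 5281 m/s.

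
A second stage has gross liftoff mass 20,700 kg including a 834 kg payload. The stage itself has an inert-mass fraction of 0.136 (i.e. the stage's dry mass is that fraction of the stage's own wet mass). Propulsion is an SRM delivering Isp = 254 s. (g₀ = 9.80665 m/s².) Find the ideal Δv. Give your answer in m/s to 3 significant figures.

Δv ≈ 4400 m/s

Stage wet mass = m₀ − payload = 20,700 − 834 = 19,866 kg.
Stage dry mass = ε × stage wet mass = 0.136 × 19,866 = 2,701.78 kg.
Burnout mass m_f = stage dry + payload = 2,701.78 + 834 = 3,535.78 kg.
v_e = Isp · g₀ = 254 × 9.80665 = 2490.9 m/s.
Using Δv = v_e ln(m₀/m_f): Δv = v_e · ln(20,700/3,535.78) = 2490.9 × ln(5.854) = 2490.9 × 1.7672 ≈ 4402 m/s.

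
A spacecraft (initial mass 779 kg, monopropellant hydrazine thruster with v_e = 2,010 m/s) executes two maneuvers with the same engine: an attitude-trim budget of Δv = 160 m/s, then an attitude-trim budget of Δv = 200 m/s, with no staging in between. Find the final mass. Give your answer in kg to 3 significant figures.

After the first burn: m = 779 × exp(−160/2010.0) = 779 × 0.92348 = 719.391 kg.
After the second burn: m = 719.391 × exp(−200/2010.0) = 719.391 × 0.90529 = 651.257 kg.

final mass ≈ 651 kg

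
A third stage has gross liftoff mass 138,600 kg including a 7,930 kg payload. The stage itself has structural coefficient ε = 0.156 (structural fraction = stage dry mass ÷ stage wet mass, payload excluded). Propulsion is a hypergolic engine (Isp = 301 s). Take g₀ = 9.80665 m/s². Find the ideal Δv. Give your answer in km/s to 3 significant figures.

Δv ≈ 4.69 km/s

Stage wet mass = m₀ − payload = 138,600 − 7,930 = 130,670 kg.
Stage dry mass = ε × stage wet mass = 0.156 × 130,670 = 20,384.5 kg.
Burnout mass m_f = stage dry + payload = 20,384.5 + 7,930 = 28,314.5 kg.
v_e = Isp · g₀ = 301 × 9.80665 = 2951.8 m/s.
Rocket equation: Δv = v_e · ln(138,600/28,314.5) = 2951.8 × ln(4.895) = 2951.8 × 1.5882 ≈ 4688 m/s.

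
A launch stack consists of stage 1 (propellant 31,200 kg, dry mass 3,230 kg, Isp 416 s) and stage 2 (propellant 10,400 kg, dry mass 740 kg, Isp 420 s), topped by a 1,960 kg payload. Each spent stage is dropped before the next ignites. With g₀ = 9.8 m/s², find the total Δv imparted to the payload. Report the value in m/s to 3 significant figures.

Δv ≈ 10900 m/s

Ignition mass of stage 1 = 31,200+3,230 + 10,400+740 + 1,960 = 47,530 kg.
Stage 1: m₀ = 47,530 kg, m_f = 47,530 − 31,200 = 16,330 kg; Δv = 416×9.8×ln(2.911) = 4076.8×1.0684 ≈ 4355 m/s.
Stage 2: m₀ = 13,100 kg, m_f = 13,100 − 10,400 = 2,700 kg; Δv = 420×9.8×ln(4.852) = 4116.0×1.5794 ≈ 6501 m/s.
Total Δv = 4355 + 6501 = 10856 m/s.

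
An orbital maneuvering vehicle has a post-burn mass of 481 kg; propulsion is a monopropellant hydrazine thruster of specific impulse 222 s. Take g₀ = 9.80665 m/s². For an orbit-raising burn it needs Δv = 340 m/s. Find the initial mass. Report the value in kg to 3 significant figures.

v_e = Isp · g₀ = 222 × 9.80665 = 2177.1 m/s.
Rocket equation: m₀/m_f = exp(Δv / v_e) = exp(340 / 2177.1) = exp(0.1562) = 1.1690.
m₀ = m_f × 1.1690 = 481 × 1.1690 = 562.289 kg.

initial mass ≈ 562 kg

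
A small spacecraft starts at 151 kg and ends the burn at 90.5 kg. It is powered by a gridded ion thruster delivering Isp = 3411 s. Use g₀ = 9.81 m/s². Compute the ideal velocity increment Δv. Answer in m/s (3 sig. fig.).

Δv ≈ 17100 m/s

v_e = Isp · g₀ = 3411 × 9.81 = 33461.9 m/s.
Δv = v_e · ln(m₀/m_f) = 33461.9 × ln(1.669) = 33461.9 × 0.5119 ≈ 17130.2 m/s.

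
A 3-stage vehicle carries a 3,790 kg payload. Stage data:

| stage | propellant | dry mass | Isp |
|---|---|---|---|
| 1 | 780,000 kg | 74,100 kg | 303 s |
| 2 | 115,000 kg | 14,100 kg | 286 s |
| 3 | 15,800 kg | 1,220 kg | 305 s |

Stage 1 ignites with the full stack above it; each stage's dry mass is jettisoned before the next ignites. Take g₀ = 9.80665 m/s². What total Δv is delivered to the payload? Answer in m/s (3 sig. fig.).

Ignition mass of stage 1 = 780,000+74,100 + 115,000+14,100 + 15,800+1,220 + 3,790 = 1,004,010 kg.
Stage 1: m₀ = 1,004,010 kg, m_f = 1,004,010 − 780,000 = 224,010 kg; Δv = 303×9.80665×ln(4.482) = 2971.4×1.5001 ≈ 4457 m/s.
Stage 2: m₀ = 149,910 kg, m_f = 149,910 − 115,000 = 34,910 kg; Δv = 286×9.80665×ln(4.294) = 2804.7×1.4573 ≈ 4087 m/s.
Stage 3: m₀ = 20,810 kg, m_f = 20,810 − 15,800 = 5,010 kg; Δv = 305×9.80665×ln(4.154) = 2991.0×1.4240 ≈ 4259 m/s.
Total Δv = 4457 + 4087 + 4259 = 12803 m/s.

Δv ≈ 12800 m/s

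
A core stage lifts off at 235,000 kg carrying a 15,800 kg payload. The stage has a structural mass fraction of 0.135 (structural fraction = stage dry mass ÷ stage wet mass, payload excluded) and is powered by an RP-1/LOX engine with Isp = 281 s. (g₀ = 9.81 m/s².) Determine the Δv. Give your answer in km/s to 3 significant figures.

Δv ≈ 4.53 km/s

Stage wet mass = m₀ − payload = 235,000 − 15,800 = 219,200 kg.
Stage dry mass = ε × stage wet mass = 0.135 × 219,200 = 29,592 kg.
Burnout mass m_f = stage dry + payload = 29,592 + 15,800 = 45,392 kg.
v_e = Isp · g₀ = 281 × 9.81 = 2756.6 m/s.
From the ideal rocket equation, Δv = v_e · ln(235,000/45,392) = 2756.6 × ln(5.177) = 2756.6 × 1.6442 ≈ 4533 m/s.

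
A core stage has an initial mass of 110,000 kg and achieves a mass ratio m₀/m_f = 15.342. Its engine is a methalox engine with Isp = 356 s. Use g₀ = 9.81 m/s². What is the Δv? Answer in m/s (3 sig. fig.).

Δv ≈ 9540 m/s

v_e = Isp · g₀ = 356 × 9.81 = 3492.4 m/s.
Using Δv = v_e ln(m₀/m_f): Δv = v_e · ln(15.342) = 3492.4 × 2.7306 ≈ 9536.2 m/s.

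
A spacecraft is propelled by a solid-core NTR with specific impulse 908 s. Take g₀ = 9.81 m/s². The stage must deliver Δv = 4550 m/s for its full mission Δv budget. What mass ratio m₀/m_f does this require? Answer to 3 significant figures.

v_e = Isp · g₀ = 908 × 9.81 = 8907.5 m/s.
Using Δv = v_e ln(m₀/m_f): m₀/m_f = exp(Δv / v_e) = exp(4550 / 8907.5) = exp(0.5108) = 1.6666.

mass ratio ≈ 1.67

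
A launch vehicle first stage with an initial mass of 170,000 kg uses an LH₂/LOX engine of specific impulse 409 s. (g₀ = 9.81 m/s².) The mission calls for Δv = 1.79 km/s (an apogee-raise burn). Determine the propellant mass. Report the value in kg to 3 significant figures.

propellant mass ≈ 61200 kg

v_e = Isp · g₀ = 409 × 9.81 = 4012.3 m/s.
Rocket equation: m₀/m_f = exp(Δv / v_e) = exp(1790 / 4012.3) = exp(0.4461) = 1.5623.
m_f = 170,000 / 1.5623 = 108,814 kg, so propellant = m₀ − m_f = 170,000 − 108,814 = 61,186 kg.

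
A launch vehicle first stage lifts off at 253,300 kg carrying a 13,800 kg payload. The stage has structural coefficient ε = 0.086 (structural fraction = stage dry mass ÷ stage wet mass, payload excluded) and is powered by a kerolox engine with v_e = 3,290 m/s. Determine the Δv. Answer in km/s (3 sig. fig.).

Δv ≈ 6.57 km/s

Stage wet mass = m₀ − payload = 253,300 − 13,800 = 239,500 kg.
Stage dry mass = ε × stage wet mass = 0.086 × 239,500 = 20,597 kg.
Burnout mass m_f = stage dry + payload = 20,597 + 13,800 = 34,397 kg.
Δv = v_e · ln(253,300/34,397) = 3290.0 × ln(7.364) = 3290.0 × 1.9966 ≈ 6569 m/s.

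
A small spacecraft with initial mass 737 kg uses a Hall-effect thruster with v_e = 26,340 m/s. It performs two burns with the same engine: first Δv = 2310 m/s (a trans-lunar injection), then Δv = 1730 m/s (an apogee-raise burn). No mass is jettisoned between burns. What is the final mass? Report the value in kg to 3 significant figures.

After the first burn: m = 737 × exp(−2310/26340.0) = 737 × 0.91604 = 675.121 kg.
After the second burn: m = 675.121 × exp(−1730/26340.0) = 675.121 × 0.93643 = 632.204 kg.

final mass ≈ 632 kg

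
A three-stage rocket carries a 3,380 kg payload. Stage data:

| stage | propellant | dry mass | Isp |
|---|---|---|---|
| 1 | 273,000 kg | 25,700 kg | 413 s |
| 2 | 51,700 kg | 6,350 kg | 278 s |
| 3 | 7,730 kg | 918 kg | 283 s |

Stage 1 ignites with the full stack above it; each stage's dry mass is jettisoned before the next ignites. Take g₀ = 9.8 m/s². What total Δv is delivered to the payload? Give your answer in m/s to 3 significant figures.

Δv ≈ 12000 m/s

Ignition mass of stage 1 = 273,000+25,700 + 51,700+6,350 + 7,730+918 + 3,380 = 368,778 kg.
Stage 1: m₀ = 368,778 kg, m_f = 368,778 − 273,000 = 95,778 kg; Δv = 413×9.8×ln(3.85) = 4047.4×1.3482 ≈ 5457 m/s.
Stage 2: m₀ = 70,078 kg, m_f = 70,078 − 51,700 = 18,378 kg; Δv = 278×9.8×ln(3.813) = 2724.4×1.3385 ≈ 3646 m/s.
Stage 3: m₀ = 12,028 kg, m_f = 12,028 − 7,730 = 4,298 kg; Δv = 283×9.8×ln(2.799) = 2773.4×1.0291 ≈ 2854 m/s.
Total Δv = 5457 + 3646 + 2854 = 11957 m/s.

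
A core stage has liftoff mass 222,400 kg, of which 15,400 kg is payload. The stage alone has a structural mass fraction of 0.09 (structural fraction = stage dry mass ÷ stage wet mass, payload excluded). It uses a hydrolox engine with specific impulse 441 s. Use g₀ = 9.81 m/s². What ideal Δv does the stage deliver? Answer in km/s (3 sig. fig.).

Stage wet mass = m₀ − payload = 222,400 − 15,400 = 207,000 kg.
Stage dry mass = ε × stage wet mass = 0.09 × 207,000 = 18,630 kg.
Burnout mass m_f = stage dry + payload = 18,630 + 15,400 = 34,030 kg.
v_e = Isp · g₀ = 441 × 9.81 = 4326.2 m/s.
Δv = v_e · ln(222,400/34,030) = 4326.2 × ln(6.535) = 4326.2 × 1.8772 ≈ 8121 m/s.

Δv ≈ 8.12 km/s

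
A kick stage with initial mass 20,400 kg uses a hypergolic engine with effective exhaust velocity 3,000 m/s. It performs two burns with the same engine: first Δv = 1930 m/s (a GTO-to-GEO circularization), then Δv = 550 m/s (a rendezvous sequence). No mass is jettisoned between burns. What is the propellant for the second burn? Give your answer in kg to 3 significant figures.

propellant for the second burn ≈ 1800 kg

After the first burn: m = 20400 × exp(−1930/3000.0) = 20400 × 0.52554 = 10,721 kg.
After the second burn: m = 10,721 × exp(−550/3000.0) = 10,721 × 0.83249 = 8,925.13 kg.
Second-burn propellant = 10,721 − 8,925.13 = 1,795.87 kg.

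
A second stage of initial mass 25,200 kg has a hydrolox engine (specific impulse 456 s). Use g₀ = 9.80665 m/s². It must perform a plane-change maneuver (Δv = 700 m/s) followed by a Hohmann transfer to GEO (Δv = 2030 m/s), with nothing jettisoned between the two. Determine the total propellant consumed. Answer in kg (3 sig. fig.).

v_e = Isp · g₀ = 456 × 9.80665 = 4471.8 m/s.
After the first burn: m = 25200 × exp(−700/4471.8) = 25200 × 0.85510 = 21,548.5 kg.
After the second burn: m = 21,548.5 × exp(−2030/4471.8) = 21,548.5 × 0.63511 = 13,685.7 kg.
Total propellant = m₀ − m_final = 25200 − 13,685.7 = 11,514.3 kg.

total propellant consumed ≈ 11500 kg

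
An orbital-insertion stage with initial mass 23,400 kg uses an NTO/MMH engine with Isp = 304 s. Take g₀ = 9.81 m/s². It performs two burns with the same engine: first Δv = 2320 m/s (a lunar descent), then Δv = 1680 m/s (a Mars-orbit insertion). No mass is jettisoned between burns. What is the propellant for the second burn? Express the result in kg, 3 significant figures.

v_e = Isp · g₀ = 304 × 9.81 = 2982.2 m/s.
After the first burn: m = 23400 × exp(−2320/2982.2) = 23400 × 0.45935 = 10,748.8 kg.
After the second burn: m = 10,748.8 × exp(−1680/2982.2) = 10,748.8 × 0.56931 = 6,119.4 kg.
Second-burn propellant = 10,748.8 − 6,119.4 = 4,629.4 kg.

propellant for the second burn ≈ 4630 kg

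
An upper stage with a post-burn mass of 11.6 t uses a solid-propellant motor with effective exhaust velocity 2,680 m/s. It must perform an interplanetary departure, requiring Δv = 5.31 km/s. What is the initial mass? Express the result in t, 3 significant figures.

Rocket equation: m₀/m_f = exp(Δv / v_e) = exp(5310 / 2680.0) = exp(1.9813) = 7.2525.
m₀ = m_f × 7.2525 = 11.6 × 7.2525 = 84.129 t.

initial mass ≈ 84.1 t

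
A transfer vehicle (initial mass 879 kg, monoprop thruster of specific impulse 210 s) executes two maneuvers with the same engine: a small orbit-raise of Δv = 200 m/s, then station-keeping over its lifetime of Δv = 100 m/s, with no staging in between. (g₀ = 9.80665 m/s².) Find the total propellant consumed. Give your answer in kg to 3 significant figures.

v_e = Isp · g₀ = 210 × 9.80665 = 2059.4 m/s.
After the first burn: m = 879 × exp(−200/2059.4) = 879 × 0.90745 = 797.649 kg.
After the second burn: m = 797.649 × exp(−100/2059.4) = 797.649 × 0.95260 = 759.84 kg.
Total propellant = m₀ − m_final = 879 − 759.84 = 119.16 kg.

total propellant consumed ≈ 119 kg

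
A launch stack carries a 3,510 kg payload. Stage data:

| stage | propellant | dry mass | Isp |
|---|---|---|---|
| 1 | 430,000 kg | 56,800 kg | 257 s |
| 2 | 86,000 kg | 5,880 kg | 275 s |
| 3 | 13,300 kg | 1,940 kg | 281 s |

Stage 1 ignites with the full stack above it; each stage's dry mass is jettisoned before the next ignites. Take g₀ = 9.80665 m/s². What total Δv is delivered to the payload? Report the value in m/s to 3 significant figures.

Δv ≈ 10700 m/s

Ignition mass of stage 1 = 430,000+56,800 + 86,000+5,880 + 13,300+1,940 + 3,510 = 597,430 kg.
Stage 1: m₀ = 597,430 kg, m_f = 597,430 − 430,000 = 167,430 kg; Δv = 257×9.80665×ln(3.568) = 2520.3×1.2721 ≈ 3206 m/s.
Stage 2: m₀ = 110,630 kg, m_f = 110,630 − 86,000 = 24,630 kg; Δv = 275×9.80665×ln(4.492) = 2696.8×1.5022 ≈ 4051 m/s.
Stage 3: m₀ = 18,750 kg, m_f = 18,750 − 13,300 = 5,450 kg; Δv = 281×9.80665×ln(3.44) = 2755.7×1.2356 ≈ 3405 m/s.
Total Δv = 3206 + 4051 + 3405 = 10662 m/s.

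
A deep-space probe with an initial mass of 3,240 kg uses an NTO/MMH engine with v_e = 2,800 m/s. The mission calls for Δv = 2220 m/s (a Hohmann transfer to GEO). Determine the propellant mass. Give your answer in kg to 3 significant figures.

propellant mass ≈ 1770 kg

From the ideal rocket equation, m₀/m_f = exp(Δv / v_e) = exp(2220 / 2800.0) = exp(0.7929) = 2.2097.
m_f = 3,240 / 2.2097 = 1,466.26 kg, so propellant = m₀ − m_f = 3,240 − 1,466.26 = 1,773.74 kg.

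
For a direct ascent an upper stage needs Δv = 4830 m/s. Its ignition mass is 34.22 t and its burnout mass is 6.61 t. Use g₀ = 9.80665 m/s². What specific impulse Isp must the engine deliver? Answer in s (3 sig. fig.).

ln(m₀/m_f) = ln(34220/6610) = ln(5.177) = 1.6442.
From the ideal rocket equation, v_e = Δv / ln(m₀/m_f) = 4830 / 1.6442 = 2937.6 m/s.
Isp = v_e / g₀ = 2937.6 / 9.80665 = 299.5 s.

Isp ≈ 300 s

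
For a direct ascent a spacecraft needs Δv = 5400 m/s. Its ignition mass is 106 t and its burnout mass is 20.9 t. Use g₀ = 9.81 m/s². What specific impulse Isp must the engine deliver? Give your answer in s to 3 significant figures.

Isp ≈ 339 s

ln(m₀/m_f) = ln(106000/20900) = ln(5.072) = 1.6237.
v_e = Δv / ln(m₀/m_f) = 5400 / 1.6237 = 3325.8 m/s.
Isp = v_e / g₀ = 3325.8 / 9.81 = 339.0 s.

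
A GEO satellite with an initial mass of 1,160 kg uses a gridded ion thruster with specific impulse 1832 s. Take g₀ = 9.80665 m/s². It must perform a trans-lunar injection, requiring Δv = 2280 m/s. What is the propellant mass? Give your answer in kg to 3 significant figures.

propellant mass ≈ 138 kg

v_e = Isp · g₀ = 1832 × 9.80665 = 17965.8 m/s.
By the Tsiolkovsky rocket equation, m₀/m_f = exp(Δv / v_e) = exp(2280 / 17965.8) = exp(0.1269) = 1.1353.
m_f = 1,160 / 1.1353 = 1,021.76 kg, so propellant = m₀ − m_f = 1,160 − 1,021.76 = 138.24 kg.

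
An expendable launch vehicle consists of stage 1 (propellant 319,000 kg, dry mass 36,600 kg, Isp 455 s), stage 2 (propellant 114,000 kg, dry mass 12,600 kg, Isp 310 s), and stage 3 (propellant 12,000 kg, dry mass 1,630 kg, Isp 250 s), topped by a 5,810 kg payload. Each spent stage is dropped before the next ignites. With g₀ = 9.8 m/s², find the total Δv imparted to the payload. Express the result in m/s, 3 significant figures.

Ignition mass of stage 1 = 319,000+36,600 + 114,000+12,600 + 12,000+1,630 + 5,810 = 501,640 kg.
Stage 1: m₀ = 501,640 kg, m_f = 501,640 − 319,000 = 182,640 kg; Δv = 455×9.8×ln(2.747) = 4459.0×1.0104 ≈ 4505 m/s.
Stage 2: m₀ = 146,040 kg, m_f = 146,040 − 114,000 = 32,040 kg; Δv = 310×9.8×ln(4.558) = 3038.0×1.5169 ≈ 4608 m/s.
Stage 3: m₀ = 19,440 kg, m_f = 19,440 − 12,000 = 7,440 kg; Δv = 250×9.8×ln(2.613) = 2450.0×0.9605 ≈ 2353 m/s.
Total Δv = 4505 + 4608 + 2353 = 11466 m/s.

Δv ≈ 11500 m/s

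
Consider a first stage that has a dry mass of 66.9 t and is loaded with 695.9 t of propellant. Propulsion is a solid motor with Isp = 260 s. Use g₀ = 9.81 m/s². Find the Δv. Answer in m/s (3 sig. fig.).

v_e = Isp · g₀ = 260 × 9.81 = 2550.6 m/s.
m₀ = m_dry + m_prop = 66.9 + 695.9 = 762.8 t.
Δv = v_e · ln(m₀/m_f) = 2550.6 × ln(11.4) = 2550.6 × 2.4338 ≈ 6207.6 m/s.

Δv ≈ 6210 m/s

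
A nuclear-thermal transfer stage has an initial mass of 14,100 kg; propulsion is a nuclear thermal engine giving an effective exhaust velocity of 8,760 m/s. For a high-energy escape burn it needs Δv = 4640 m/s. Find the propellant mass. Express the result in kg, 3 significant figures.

By the Tsiolkovsky rocket equation, m₀/m_f = exp(Δv / v_e) = exp(4640 / 8760.0) = exp(0.5297) = 1.6984.
m_f = 14,100 / 1.6984 = 8,301.93 kg, so propellant = m₀ − m_f = 14,100 − 8,301.93 = 5,798.07 kg.

propellant mass ≈ 5800 kg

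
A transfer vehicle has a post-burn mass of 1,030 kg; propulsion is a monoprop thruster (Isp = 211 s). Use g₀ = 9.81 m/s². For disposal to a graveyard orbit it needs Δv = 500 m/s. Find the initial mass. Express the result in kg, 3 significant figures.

initial mass ≈ 1310 kg

v_e = Isp · g₀ = 211 × 9.81 = 2069.9 m/s.
m₀/m_f = exp(Δv / v_e) = exp(500 / 2069.9) = exp(0.2416) = 1.2732.
m₀ = m_f × 1.2732 = 1,030 × 1.2732 = 1,311.4 kg.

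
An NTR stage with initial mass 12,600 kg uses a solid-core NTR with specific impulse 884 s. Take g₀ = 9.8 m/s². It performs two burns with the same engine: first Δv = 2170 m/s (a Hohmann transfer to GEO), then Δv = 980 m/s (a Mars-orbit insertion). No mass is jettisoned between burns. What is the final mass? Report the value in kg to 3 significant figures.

v_e = Isp · g₀ = 884 × 9.8 = 8663.2 m/s.
After the first burn: m = 12600 × exp(−2170/8663.2) = 12600 × 0.77842 = 9,808.09 kg.
After the second burn: m = 9,808.09 × exp(−980/8663.2) = 9,808.09 × 0.89304 = 8,759.02 kg.

final mass ≈ 8760 kg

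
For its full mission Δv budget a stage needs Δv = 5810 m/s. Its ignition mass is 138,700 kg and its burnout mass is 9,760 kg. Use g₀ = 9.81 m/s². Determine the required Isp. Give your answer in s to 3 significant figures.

Isp ≈ 223 s

ln(m₀/m_f) = ln(138700/9760) = ln(14.21) = 2.6540.
Using Δv = v_e ln(m₀/m_f): v_e = Δv / ln(m₀/m_f) = 5810 / 2.6540 = 2189.1 m/s.
Isp = v_e / g₀ = 2189.1 / 9.81 = 223.2 s.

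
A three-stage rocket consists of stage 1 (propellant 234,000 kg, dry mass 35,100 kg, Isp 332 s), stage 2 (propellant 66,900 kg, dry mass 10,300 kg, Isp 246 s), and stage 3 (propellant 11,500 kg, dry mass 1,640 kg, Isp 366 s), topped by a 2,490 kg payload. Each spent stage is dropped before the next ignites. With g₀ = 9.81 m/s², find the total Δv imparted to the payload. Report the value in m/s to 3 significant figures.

Δv ≈ 11200 m/s

Ignition mass of stage 1 = 234,000+35,100 + 66,900+10,300 + 11,500+1,640 + 2,490 = 361,930 kg.
Stage 1: m₀ = 361,930 kg, m_f = 361,930 − 234,000 = 127,930 kg; Δv = 332×9.81×ln(2.829) = 3256.9×1.0400 ≈ 3387 m/s.
Stage 2: m₀ = 92,830 kg, m_f = 92,830 − 66,900 = 25,930 kg; Δv = 246×9.81×ln(3.58) = 2413.3×1.2754 ≈ 3078 m/s.
Stage 3: m₀ = 15,630 kg, m_f = 15,630 − 11,500 = 4,130 kg; Δv = 366×9.81×ln(3.785) = 3590.5×1.3309 ≈ 4779 m/s.
Total Δv = 3387 + 3078 + 4779 = 11244 m/s.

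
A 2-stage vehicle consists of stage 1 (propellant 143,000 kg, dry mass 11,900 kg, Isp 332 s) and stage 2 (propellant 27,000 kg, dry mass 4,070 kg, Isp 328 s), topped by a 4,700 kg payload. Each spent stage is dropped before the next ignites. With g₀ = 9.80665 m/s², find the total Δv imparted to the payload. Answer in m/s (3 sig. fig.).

Δv ≈ 9040 m/s

Ignition mass of stage 1 = 143,000+11,900 + 27,000+4,070 + 4,700 = 190,670 kg.
Stage 1: m₀ = 190,670 kg, m_f = 190,670 − 143,000 = 47,670 kg; Δv = 332×9.80665×ln(4) = 3255.8×1.3862 ≈ 4513 m/s.
Stage 2: m₀ = 35,770 kg, m_f = 35,770 − 27,000 = 8,770 kg; Δv = 328×9.80665×ln(4.079) = 3216.6×1.4058 ≈ 4522 m/s.
Total Δv = 4513 + 4522 = 9035 m/s.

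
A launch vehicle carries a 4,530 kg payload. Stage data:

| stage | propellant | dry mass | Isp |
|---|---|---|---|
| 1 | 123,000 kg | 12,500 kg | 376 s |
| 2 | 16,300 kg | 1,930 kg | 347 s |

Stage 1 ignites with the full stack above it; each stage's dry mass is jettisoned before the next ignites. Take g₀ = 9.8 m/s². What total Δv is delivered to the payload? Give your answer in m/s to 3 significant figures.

Ignition mass of stage 1 = 123,000+12,500 + 16,300+1,930 + 4,530 = 158,260 kg.
Stage 1: m₀ = 158,260 kg, m_f = 158,260 − 123,000 = 35,260 kg; Δv = 376×9.8×ln(4.488) = 3684.8×1.5015 ≈ 5533 m/s.
Stage 2: m₀ = 22,760 kg, m_f = 22,760 − 16,300 = 6,460 kg; Δv = 347×9.8×ln(3.523) = 3400.6×1.2594 ≈ 4283 m/s.
Total Δv = 5533 + 4283 = 9816 m/s.

Δv ≈ 9820 m/s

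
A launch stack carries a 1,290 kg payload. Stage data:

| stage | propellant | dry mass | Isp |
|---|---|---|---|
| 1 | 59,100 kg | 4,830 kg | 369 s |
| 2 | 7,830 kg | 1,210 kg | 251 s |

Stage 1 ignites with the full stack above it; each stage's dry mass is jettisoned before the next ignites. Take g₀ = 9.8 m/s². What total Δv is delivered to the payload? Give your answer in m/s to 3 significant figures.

Ignition mass of stage 1 = 59,100+4,830 + 7,830+1,210 + 1,290 = 74,260 kg.
Stage 1: m₀ = 74,260 kg, m_f = 74,260 − 59,100 = 15,160 kg; Δv = 369×9.8×ln(4.898) = 3616.2×1.5889 ≈ 5746 m/s.
Stage 2: m₀ = 10,330 kg, m_f = 10,330 − 7,830 = 2,500 kg; Δv = 251×9.8×ln(4.132) = 2459.8×1.4188 ≈ 3490 m/s.
Total Δv = 5746 + 3490 = 9236 m/s.

Δv ≈ 9240 m/s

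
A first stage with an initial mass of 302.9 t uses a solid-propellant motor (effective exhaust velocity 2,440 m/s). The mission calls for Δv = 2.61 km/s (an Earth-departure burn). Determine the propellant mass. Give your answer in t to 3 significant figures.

propellant mass ≈ 199 t

m₀/m_f = exp(Δv / v_e) = exp(2610 / 2440.0) = exp(1.0697) = 2.9144.
m_f = 302.9 / 2.9144 = 103.932 t, so propellant = m₀ − m_f = 302.9 − 103.932 = 198.968 t.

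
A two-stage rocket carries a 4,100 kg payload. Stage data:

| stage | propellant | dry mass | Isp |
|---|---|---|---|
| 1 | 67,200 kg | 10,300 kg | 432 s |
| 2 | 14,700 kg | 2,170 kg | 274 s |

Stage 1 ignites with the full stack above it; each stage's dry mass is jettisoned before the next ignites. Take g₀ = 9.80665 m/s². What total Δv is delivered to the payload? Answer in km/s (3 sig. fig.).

Δv ≈ 8.10 km/s

Ignition mass of stage 1 = 67,200+10,300 + 14,700+2,170 + 4,100 = 98,470 kg.
Stage 1: m₀ = 98,470 kg, m_f = 98,470 − 67,200 = 31,270 kg; Δv = 432×9.80665×ln(3.149) = 4236.5×1.1471 ≈ 4860 m/s.
Stage 2: m₀ = 20,970 kg, m_f = 20,970 − 14,700 = 6,270 kg; Δv = 274×9.80665×ln(3.344) = 2687.0×1.2073 ≈ 3244 m/s.
Total Δv = 4860 + 3244 = 8104 m/s.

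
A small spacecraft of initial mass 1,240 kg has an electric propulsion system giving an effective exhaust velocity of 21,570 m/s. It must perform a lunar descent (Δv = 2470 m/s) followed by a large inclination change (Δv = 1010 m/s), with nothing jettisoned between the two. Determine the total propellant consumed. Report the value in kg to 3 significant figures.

After the first burn: m = 1240 × exp(−2470/21570.0) = 1240 × 0.89180 = 1,105.83 kg.
After the second burn: m = 1,105.83 × exp(−1010/21570.0) = 1,105.83 × 0.95426 = 1,055.25 kg.
Total propellant = m₀ − m_final = 1240 − 1,055.25 = 184.75 kg.

total propellant consumed ≈ 185 kg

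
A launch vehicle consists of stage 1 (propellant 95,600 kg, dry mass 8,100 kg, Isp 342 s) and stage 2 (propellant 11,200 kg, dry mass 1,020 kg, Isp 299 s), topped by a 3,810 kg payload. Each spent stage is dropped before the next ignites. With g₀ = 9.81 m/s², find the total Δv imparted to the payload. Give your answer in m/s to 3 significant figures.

Δv ≈ 8890 m/s

Ignition mass of stage 1 = 95,600+8,100 + 11,200+1,020 + 3,810 = 119,730 kg.
Stage 1: m₀ = 119,730 kg, m_f = 119,730 − 95,600 = 24,130 kg; Δv = 342×9.81×ln(4.962) = 3355.0×1.6018 ≈ 5374 m/s.
Stage 2: m₀ = 16,030 kg, m_f = 16,030 − 11,200 = 4,830 kg; Δv = 299×9.81×ln(3.319) = 2933.2×1.1996 ≈ 3519 m/s.
Total Δv = 5374 + 3519 = 8893 m/s.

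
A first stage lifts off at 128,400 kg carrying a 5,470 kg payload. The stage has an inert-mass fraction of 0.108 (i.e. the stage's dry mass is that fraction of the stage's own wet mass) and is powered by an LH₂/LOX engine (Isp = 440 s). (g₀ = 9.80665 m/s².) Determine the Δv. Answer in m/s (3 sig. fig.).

Stage wet mass = m₀ − payload = 128,400 − 5,470 = 122,930 kg.
Stage dry mass = ε × stage wet mass = 0.108 × 122,930 = 13,276.4 kg.
Burnout mass m_f = stage dry + payload = 13,276.4 + 5,470 = 18,746.4 kg.
v_e = Isp · g₀ = 440 × 9.80665 = 4314.9 m/s.
Δv = v_e · ln(128,400/18,746.4) = 4314.9 × ln(6.849) = 4314.9 × 1.9241 ≈ 8303 m/s.

Δv ≈ 8300 m/s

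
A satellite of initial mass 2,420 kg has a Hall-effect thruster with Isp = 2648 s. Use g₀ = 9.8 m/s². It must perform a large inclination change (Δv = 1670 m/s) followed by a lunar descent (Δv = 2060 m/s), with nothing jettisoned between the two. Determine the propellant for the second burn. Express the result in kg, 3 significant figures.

propellant for the second burn ≈ 173 kg

v_e = Isp · g₀ = 2648 × 9.8 = 25950.4 m/s.
After the first burn: m = 2420 × exp(−1670/25950.4) = 2420 × 0.93767 = 2,269.16 kg.
After the second burn: m = 2,269.16 × exp(−2060/25950.4) = 2,269.16 × 0.92369 = 2,096 kg.
Second-burn propellant = 2,269.16 − 2,096 = 173.16 kg.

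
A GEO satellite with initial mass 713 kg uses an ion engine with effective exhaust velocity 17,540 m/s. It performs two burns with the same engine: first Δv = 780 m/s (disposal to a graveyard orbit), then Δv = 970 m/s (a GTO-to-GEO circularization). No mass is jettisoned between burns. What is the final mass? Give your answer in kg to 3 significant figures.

After the first burn: m = 713 × exp(−780/17540.0) = 713 × 0.95650 = 681.985 kg.
After the second burn: m = 681.985 × exp(−970/17540.0) = 681.985 × 0.94620 = 645.294 kg.

final mass ≈ 645 kg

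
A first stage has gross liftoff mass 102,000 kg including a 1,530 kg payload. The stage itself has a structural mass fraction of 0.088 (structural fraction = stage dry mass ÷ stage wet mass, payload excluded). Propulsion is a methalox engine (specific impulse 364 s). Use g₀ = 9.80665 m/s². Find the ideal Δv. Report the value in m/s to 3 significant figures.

Stage wet mass = m₀ − payload = 102,000 − 1,530 = 100,470 kg.
Stage dry mass = ε × stage wet mass = 0.088 × 100,470 = 8,841.36 kg.
Burnout mass m_f = stage dry + payload = 8,841.36 + 1,530 = 10,371.36 kg.
v_e = Isp · g₀ = 364 × 9.80665 = 3569.6 m/s.
Δv = v_e · ln(102,000/10,371.36) = 3569.6 × ln(9.835) = 3569.6 × 2.2859 ≈ 8160 m/s.

Δv ≈ 8160 m/s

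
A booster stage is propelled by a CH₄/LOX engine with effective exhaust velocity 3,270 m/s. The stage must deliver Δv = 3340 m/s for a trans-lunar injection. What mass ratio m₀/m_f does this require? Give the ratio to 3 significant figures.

mass ratio ≈ 2.78

m₀/m_f = exp(Δv / v_e) = exp(3340 / 3270.0) = exp(1.0214) = 2.7771.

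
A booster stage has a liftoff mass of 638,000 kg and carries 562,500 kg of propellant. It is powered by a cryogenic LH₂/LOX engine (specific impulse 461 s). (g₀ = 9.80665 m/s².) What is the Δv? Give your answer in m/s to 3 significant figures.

Δv ≈ 9650 m/s

v_e = Isp · g₀ = 461 × 9.80665 = 4520.9 m/s.
m_f = m₀ − m_prop = 638,000 − 562,500 = 75,500 kg.
From the ideal rocket equation, Δv = v_e · ln(m₀/m_f) = 4520.9 × ln(8.45) = 4520.9 × 2.1342 ≈ 9648.5 m/s.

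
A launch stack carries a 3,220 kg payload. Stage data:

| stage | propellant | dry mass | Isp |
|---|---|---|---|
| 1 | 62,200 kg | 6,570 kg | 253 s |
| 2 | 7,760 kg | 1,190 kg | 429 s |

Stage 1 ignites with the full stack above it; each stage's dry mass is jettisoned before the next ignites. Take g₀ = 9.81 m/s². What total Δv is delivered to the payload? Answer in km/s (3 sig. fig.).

Ignition mass of stage 1 = 62,200+6,570 + 7,760+1,190 + 3,220 = 80,940 kg.
Stage 1: m₀ = 80,940 kg, m_f = 80,940 − 62,200 = 18,740 kg; Δv = 253×9.81×ln(4.319) = 2481.9×1.4630 ≈ 3631 m/s.
Stage 2: m₀ = 12,170 kg, m_f = 12,170 − 7,760 = 4,410 kg; Δv = 429×9.81×ln(2.76) = 4208.5×1.0151 ≈ 4272 m/s.
Total Δv = 3631 + 4272 = 7903 m/s.

Δv ≈ 7.90 km/s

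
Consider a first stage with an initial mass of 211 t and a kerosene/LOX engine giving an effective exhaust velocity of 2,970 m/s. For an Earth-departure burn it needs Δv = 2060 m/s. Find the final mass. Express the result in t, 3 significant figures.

final mass ≈ 105 t

Using Δv = v_e ln(m₀/m_f): m₀/m_f = exp(Δv / v_e) = exp(2060 / 2970.0) = exp(0.6936) = 2.0009.
m_f = m₀ / 2.0009 = 211 / 2.0009 = 105.453 t.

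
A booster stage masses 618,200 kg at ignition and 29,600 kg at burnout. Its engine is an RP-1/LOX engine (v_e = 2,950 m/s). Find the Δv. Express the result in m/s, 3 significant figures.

Δv ≈ 8970 m/s

Rocket equation: Δv = v_e · ln(m₀/m_f) = 2950.0 × ln(20.89) = 2950.0 × 3.0390 ≈ 8965.2 m/s.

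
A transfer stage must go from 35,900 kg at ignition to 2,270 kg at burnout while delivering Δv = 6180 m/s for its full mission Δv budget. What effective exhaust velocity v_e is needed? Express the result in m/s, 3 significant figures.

ln(m₀/m_f) = ln(35900/2270) = ln(15.81) = 2.7610.
v_e = Δv / ln(m₀/m_f) = 6180 / 2.7610 = 2238.4 m/s.

v_e ≈ 2240 m/s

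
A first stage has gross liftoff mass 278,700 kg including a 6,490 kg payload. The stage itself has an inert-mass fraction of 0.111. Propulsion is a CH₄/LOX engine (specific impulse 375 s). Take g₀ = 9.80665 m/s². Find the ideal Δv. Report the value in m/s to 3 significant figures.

Δv ≈ 7460 m/s

Stage wet mass = m₀ − payload = 278,700 − 6,490 = 272,210 kg.
Stage dry mass = ε × stage wet mass = 0.111 × 272,210 = 30,215.3 kg.
Burnout mass m_f = stage dry + payload = 30,215.3 + 6,490 = 36,705.3 kg.
v_e = Isp · g₀ = 375 × 9.80665 = 3677.5 m/s.
Using Δv = v_e ln(m₀/m_f): Δv = v_e · ln(278,700/36,705.3) = 3677.5 × ln(7.593) = 3677.5 × 2.0272 ≈ 7455 m/s.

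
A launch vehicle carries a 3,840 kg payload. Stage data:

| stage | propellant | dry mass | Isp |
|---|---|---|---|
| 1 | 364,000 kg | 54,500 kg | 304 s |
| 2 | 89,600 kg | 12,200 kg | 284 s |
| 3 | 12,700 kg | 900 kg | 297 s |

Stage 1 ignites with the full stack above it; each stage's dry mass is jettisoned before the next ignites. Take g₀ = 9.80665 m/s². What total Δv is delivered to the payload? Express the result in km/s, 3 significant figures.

Δv ≈ 11.0 km/s

Ignition mass of stage 1 = 364,000+54,500 + 89,600+12,200 + 12,700+900 + 3,840 = 537,740 kg.
Stage 1: m₀ = 537,740 kg, m_f = 537,740 − 364,000 = 173,740 kg; Δv = 304×9.80665×ln(3.095) = 2981.2×1.1298 ≈ 3368 m/s.
Stage 2: m₀ = 119,240 kg, m_f = 119,240 − 89,600 = 29,640 kg; Δv = 284×9.80665×ln(4.023) = 2785.1×1.3920 ≈ 3877 m/s.
Stage 3: m₀ = 17,440 kg, m_f = 17,440 − 12,700 = 4,740 kg; Δv = 297×9.80665×ln(3.679) = 2912.6×1.3027 ≈ 3794 m/s.
Total Δv = 3368 + 3877 + 3794 = 11039 m/s.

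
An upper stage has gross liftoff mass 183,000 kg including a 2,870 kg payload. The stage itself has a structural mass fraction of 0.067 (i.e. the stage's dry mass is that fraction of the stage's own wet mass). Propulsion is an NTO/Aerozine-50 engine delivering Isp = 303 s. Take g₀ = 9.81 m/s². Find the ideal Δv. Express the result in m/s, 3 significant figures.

Stage wet mass = m₀ − payload = 183,000 − 2,870 = 180,130 kg.
Stage dry mass = ε × stage wet mass = 0.067 × 180,130 = 12,068.7 kg.
Burnout mass m_f = stage dry + payload = 12,068.7 + 2,870 = 14,938.7 kg.
v_e = Isp · g₀ = 303 × 9.81 = 2972.4 m/s.
Using Δv = v_e ln(m₀/m_f): Δv = v_e · ln(183,000/14,938.7) = 2972.4 × ln(12.25) = 2972.4 × 2.5055 ≈ 7448 m/s.

Δv ≈ 7450 m/s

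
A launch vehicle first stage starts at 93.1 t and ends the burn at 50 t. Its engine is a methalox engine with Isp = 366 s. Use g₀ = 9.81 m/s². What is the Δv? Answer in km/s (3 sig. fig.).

v_e = Isp · g₀ = 366 × 9.81 = 3590.5 m/s.
Δv = v_e · ln(m₀/m_f) = 3590.5 × ln(1.862) = 3590.5 × 0.6217 ≈ 2232.0 m/s.

Δv ≈ 2.23 km/s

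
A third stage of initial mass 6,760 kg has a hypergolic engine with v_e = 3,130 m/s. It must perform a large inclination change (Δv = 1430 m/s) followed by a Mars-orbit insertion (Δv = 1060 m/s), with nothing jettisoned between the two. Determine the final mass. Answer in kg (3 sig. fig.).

final mass ≈ 3050 kg

After the first burn: m = 6760 × exp(−1430/3130.0) = 6760 × 0.63326 = 4,280.84 kg.
After the second burn: m = 4,280.84 × exp(−1060/3130.0) = 4,280.84 × 0.71273 = 3,051.08 kg.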